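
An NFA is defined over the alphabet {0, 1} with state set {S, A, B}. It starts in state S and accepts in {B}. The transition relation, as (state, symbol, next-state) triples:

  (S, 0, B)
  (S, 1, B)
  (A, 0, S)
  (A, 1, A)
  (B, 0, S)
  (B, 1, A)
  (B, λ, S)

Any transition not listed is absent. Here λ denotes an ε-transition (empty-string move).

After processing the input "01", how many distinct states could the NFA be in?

3

Start in {S}.
Read '0': S→{B}; union {B}; ε-closure = {S, B}.
Read '1': S→{B}, B→{A}; union {A, B}; ε-closure = {S, A, B}.
That set has 3 states.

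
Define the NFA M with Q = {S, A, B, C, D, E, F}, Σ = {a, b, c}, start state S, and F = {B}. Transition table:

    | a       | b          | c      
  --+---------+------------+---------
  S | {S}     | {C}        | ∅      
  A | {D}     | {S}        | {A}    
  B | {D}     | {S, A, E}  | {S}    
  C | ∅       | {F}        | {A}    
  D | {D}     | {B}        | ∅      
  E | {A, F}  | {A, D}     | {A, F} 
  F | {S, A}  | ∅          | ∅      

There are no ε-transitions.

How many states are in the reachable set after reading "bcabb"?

Start in {S}.
Read 'b': S→{C}; now {C}.
Read 'c': C→{A}; now {A}.
Read 'a': A→{D}; now {D}.
Read 'b': D→{B}; now {B}.
Read 'b': B→{S, A, E}; now {S, A, E}.
That set has 3 states.

3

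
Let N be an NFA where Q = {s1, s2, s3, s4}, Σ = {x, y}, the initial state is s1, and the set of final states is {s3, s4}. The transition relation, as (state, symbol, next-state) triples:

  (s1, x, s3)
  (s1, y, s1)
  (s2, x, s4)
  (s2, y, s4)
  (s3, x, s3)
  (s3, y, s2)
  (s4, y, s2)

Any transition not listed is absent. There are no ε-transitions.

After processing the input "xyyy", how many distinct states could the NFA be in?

1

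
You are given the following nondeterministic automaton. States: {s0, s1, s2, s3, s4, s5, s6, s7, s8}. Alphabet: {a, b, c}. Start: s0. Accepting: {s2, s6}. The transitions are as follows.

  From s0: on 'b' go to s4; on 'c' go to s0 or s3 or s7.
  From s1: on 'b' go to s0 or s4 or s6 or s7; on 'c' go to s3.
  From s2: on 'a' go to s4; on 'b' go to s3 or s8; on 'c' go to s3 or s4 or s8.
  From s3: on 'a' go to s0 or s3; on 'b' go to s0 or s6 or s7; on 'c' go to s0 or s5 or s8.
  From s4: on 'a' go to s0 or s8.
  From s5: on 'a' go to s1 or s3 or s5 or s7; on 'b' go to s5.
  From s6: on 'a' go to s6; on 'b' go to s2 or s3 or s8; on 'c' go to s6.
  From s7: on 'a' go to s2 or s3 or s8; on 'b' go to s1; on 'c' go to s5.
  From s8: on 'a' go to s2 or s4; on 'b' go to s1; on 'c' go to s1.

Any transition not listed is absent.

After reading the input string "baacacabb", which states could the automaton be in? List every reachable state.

{s0, s1, s2, s3, s4, s5, s6, s7, s8}

Start in {s0}.
Read 'b': s0→{s4}; now {s4}.
Read 'a': s4→{s0, s8}; now {s0, s8}.
Read 'a': s0→∅, s8→{s2, s4}; now {s2, s4}.
Read 'c': s2→{s3, s4, s8}, s4→∅; now {s3, s4, s8}.
Read 'a': s3→{s0, s3}, s4→{s0, s8}, s8→{s2, s4}; now {s0, s2, s3, s4, s8}.
Read 'c': s0→{s0, s3, s7}, s2→{s3, s4, s8}, s3→{s0, s5, s8}, s4→∅, s8→{s1}; now {s0, s1, s3, s4, s5, s7, s8}.
Read 'a': s0→∅, s1→∅, s3→{s0, s3}, s4→{s0, s8}, s5→{s1, s3, s5, s7}, s7→{s2, s3, s8}, s8→{s2, s4}; now {s0, s1, s2, s3, s4, s5, s7, s8}.
Read 'b': s0→{s4}, s1→{s0, s4, s6, s7}, s2→{s3, s8}, s3→{s0, s6, s7}, s4→∅, s5→{s5}, s7→{s1}, s8→{s1}; now {s0, s1, s3, s4, s5, s6, s7, s8}.
Read 'b': s0→{s4}, s1→{s0, s4, s6, s7}, s3→{s0, s6, s7}, s4→∅, s5→{s5}, s6→{s2, s3, s8}, s7→{s1}, s8→{s1}; now {s0, s1, s2, s3, s4, s5, s6, s7, s8}.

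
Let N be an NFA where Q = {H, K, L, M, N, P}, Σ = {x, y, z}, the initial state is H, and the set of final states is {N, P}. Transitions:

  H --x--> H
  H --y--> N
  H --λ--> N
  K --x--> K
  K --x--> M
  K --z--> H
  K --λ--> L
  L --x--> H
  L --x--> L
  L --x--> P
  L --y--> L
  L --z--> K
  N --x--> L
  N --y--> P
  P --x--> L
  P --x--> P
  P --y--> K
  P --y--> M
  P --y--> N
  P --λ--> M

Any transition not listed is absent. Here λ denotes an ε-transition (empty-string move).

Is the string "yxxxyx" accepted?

Start: ε-closure({H}) = {H, N}.
Read 'y': H→{N}, N→{P}; union {N, P}; ε-closure = {M, N, P}.
Read 'x': M→∅, N→{L}, P→{L, P}; union {L, P}; ε-closure = {L, M, P}.
Read 'x': L→{H, L, P}, M→∅, P→{L, P}; union {H, L, P}; ε-closure = {H, L, M, N, P}.
Read 'x': H→{H}, L→{H, L, P}, M→∅, N→{L}, P→{L, P}; union {H, L, P}; ε-closure = {H, L, M, N, P}.
Read 'y': H→{N}, L→{L}, M→∅, N→{P}, P→{K, M, N}; now {K, L, M, N, P}.
Read 'x': K→{K, M}, L→{H, L, P}, M→∅, N→{L}, P→{L, P}; union {H, K, L, M, P}; ε-closure = {H, K, L, M, N, P}.
The final set {H, K, L, M, N, P} contains the accepting states N, P.

Yes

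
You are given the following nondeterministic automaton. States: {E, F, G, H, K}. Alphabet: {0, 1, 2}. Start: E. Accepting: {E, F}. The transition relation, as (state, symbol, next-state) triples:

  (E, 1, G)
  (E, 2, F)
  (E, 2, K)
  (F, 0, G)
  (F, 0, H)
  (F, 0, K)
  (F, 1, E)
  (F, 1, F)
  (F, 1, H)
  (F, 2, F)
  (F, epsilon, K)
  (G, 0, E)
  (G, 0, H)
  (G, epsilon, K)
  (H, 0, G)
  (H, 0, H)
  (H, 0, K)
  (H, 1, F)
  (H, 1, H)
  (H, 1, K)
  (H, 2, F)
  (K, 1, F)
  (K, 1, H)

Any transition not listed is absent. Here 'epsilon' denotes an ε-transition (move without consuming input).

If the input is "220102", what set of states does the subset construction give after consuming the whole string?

{F, K}

Start in {E}.
Read '2': E→{F, K}; now {F, K}.
Read '2': F→{F}, K→∅; union {F}; ε-closure = {F, K}.
Read '0': F→{G, H, K}, K→∅; now {G, H, K}.
Read '1': G→∅, H→{F, H, K}, K→{F, H}; now {F, H, K}.
Read '0': F→{G, H, K}, H→{G, H, K}, K→∅; now {G, H, K}.
Read '2': G→∅, H→{F}, K→∅; union {F}; ε-closure = {F, K}.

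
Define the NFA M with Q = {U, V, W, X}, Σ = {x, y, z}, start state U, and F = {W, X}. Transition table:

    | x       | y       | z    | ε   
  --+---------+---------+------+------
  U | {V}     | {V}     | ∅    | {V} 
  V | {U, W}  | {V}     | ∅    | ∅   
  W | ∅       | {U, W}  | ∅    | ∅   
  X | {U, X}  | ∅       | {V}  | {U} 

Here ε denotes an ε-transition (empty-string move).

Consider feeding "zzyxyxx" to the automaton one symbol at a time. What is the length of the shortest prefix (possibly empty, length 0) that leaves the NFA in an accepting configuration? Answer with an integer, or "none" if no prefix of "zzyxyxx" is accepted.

none

Start: ε-closure({U}) = {U, V}.
Read 'z': U→∅, V→∅; now ∅.
The set is empty and remains empty for the remaining 6 symbols.
No reachable set along the way intersects F.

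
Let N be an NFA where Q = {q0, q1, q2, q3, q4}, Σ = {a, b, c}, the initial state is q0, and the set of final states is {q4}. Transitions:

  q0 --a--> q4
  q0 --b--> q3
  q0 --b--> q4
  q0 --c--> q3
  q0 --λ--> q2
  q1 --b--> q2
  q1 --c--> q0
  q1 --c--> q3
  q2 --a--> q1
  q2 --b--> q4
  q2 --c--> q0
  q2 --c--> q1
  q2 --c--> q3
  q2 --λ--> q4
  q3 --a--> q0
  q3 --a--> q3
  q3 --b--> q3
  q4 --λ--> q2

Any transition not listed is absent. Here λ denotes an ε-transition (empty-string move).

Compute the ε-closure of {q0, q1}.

Begin with {q0, q1}.
ε-move q0 → q2; add q2.
ε-move q2 → q4; add q4.

{q0, q1, q2, q4}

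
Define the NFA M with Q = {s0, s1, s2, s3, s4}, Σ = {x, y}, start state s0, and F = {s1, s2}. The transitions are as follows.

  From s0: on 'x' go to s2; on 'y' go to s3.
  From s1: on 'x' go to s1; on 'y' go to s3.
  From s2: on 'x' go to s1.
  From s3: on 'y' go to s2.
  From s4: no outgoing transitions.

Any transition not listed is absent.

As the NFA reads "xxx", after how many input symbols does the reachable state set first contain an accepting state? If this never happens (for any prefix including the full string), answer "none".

Start in {s0}.
Read 'x': {s0} → {s2}.
None of the earlier sets intersect F, but {s2} does.

1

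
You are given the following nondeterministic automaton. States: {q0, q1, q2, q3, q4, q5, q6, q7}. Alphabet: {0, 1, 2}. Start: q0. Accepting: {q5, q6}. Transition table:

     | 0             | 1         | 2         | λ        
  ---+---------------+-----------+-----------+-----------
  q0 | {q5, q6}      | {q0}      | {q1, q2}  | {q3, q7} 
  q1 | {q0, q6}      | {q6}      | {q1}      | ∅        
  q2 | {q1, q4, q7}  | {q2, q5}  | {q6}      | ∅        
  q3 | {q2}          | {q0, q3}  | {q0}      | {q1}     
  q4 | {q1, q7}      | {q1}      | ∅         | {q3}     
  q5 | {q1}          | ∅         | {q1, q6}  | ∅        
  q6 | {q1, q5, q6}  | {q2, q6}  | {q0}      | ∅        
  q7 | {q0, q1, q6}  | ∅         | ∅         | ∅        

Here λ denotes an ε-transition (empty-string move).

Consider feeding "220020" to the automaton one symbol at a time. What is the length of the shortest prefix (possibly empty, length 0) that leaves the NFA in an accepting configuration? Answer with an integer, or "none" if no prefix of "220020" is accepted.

2

Start: ε-closure({q0}) = {q0, q1, q3, q7}.
Read '2': {q0, q1, q3, q7} → {q0, q1, q2, q3, q7}.
Read '2': {q0, q1, q2, q3, q7} → {q0, q1, q2, q3, q6, q7}.
None of the earlier sets intersect F, but {q0, q1, q2, q3, q6, q7} does.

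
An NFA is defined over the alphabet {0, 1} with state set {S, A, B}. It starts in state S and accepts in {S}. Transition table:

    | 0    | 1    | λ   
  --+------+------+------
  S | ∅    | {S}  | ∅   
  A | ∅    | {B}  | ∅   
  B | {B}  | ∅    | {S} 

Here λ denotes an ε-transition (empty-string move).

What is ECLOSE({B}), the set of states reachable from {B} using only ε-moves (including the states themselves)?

{S, B}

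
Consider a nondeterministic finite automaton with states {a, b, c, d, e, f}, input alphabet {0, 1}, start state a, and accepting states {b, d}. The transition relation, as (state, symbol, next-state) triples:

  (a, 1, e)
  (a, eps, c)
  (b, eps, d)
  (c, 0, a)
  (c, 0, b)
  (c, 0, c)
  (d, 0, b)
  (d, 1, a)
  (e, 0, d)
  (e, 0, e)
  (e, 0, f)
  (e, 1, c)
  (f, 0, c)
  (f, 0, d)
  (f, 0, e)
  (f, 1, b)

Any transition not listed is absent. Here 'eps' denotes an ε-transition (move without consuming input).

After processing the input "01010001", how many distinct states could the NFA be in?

5

Start: ε-closure({a}) = {a, c}.
Read '0': {a, c} → {a, b, c, d}.
Read '1': {a, b, c, d} → {a, c, e}.
Read '0': {a, c, e} → {a, b, c, d, e, f}.
Read '1': {a, b, c, d, e, f} → {a, b, c, d, e}.
Read '0': {a, b, c, d, e} → {a, b, c, d, e, f}.
Read '0': {a, b, c, d, e, f} → {a, b, c, d, e, f}.
Read '0': {a, b, c, d, e, f} → {a, b, c, d, e, f}.
Read '1': {a, b, c, d, e, f} → {a, b, c, d, e}.
That set has 5 states.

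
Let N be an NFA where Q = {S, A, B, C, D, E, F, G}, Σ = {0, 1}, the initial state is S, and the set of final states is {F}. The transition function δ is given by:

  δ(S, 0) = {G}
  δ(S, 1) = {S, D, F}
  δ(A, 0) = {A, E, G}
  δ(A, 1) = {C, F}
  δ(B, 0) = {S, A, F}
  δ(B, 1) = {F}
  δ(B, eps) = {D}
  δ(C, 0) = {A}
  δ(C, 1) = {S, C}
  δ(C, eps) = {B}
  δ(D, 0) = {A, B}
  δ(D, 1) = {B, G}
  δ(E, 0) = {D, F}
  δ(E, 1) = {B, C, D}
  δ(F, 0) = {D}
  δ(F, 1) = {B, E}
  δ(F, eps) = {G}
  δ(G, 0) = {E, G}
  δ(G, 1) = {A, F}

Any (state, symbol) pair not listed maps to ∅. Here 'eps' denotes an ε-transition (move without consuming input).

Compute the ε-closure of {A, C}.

{A, B, C, D}

Begin with {A, C}.
ε-move C → B; add B.
ε-move B → D; add D.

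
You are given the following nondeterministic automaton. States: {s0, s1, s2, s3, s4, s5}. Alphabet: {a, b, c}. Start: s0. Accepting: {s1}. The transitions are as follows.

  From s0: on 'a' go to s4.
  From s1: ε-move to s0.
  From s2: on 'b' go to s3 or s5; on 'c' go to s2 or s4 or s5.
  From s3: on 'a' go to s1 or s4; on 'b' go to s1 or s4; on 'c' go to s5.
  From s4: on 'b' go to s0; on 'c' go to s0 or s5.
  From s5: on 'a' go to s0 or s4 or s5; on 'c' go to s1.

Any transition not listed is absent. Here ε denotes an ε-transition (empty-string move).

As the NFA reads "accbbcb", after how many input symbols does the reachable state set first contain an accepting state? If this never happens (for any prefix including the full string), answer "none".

3

Start in {s0}.
Read 'a': s0→{s4}; now {s4}.
Read 'c': s4→{s0, s5}; now {s0, s5}.
Read 'c': s0→∅, s5→{s1}; union {s1}; ε-closure = {s0, s1}.
None of the earlier sets intersect F, but {s0, s1} does.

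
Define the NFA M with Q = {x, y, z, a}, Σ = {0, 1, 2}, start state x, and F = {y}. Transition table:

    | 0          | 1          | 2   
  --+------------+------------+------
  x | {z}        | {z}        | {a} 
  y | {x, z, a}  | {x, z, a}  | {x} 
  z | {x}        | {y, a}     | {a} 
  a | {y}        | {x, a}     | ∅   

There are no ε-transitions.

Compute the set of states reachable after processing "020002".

{x, a}

Start in {x}.
Read '0': {x} → {z}.
Read '2': {z} → {a}.
Read '0': {a} → {y}.
Read '0': {y} → {x, z, a}.
Read '0': {x, z, a} → {x, y, z}.
Read '2': {x, y, z} → {x, a}.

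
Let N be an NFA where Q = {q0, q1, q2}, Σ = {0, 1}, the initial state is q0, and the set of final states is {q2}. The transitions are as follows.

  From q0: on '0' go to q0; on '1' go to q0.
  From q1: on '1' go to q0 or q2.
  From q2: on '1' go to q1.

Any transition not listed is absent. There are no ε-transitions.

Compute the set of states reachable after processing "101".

Start in {q0}.
Read '1': {q0} → {q0}.
Read '0': {q0} → {q0}.
Read '1': {q0} → {q0}.

{q0}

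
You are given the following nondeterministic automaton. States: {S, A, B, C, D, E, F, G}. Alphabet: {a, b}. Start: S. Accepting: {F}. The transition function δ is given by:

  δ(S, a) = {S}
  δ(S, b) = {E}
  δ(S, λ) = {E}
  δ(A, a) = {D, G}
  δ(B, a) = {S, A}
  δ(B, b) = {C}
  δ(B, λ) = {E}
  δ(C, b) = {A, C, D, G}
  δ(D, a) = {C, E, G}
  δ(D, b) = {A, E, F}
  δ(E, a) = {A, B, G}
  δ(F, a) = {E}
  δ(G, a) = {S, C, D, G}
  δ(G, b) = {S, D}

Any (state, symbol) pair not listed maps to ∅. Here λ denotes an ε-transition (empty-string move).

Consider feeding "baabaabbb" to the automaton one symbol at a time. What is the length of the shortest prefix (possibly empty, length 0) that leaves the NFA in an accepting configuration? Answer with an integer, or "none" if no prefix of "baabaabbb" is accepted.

4

Start: ε-closure({S}) = {S, E}.
Read 'b': S→{E}, E→∅; now {E}.
Read 'a': E→{A, B, G}; union {A, B, G}; ε-closure = {A, B, E, G}.
Read 'a': A→{D, G}, B→{S, A}, E→{A, B, G}, G→{S, C, D, G}; union {S, A, B, C, D, G}; ε-closure = {S, A, B, C, D, E, G}.
Read 'b': S→{E}, A→∅, B→{C}, C→{A, C, D, G}, D→{A, E, F}, E→∅, G→{S, D}; now {S, A, C, D, E, F, G}.
None of the earlier sets intersect F, but {S, A, C, D, E, F, G} does.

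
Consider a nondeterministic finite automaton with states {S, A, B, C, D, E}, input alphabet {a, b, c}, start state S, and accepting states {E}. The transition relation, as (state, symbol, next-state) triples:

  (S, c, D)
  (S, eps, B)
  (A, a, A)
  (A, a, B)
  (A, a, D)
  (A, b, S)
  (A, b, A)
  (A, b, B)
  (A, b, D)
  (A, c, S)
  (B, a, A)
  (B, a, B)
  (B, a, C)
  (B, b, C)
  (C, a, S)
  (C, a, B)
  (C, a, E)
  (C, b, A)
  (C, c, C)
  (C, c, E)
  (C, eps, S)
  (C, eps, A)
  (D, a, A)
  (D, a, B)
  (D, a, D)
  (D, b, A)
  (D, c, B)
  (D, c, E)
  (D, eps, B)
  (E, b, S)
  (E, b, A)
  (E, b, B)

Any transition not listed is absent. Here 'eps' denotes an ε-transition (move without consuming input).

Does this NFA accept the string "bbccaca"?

Start: ε-closure({S}) = {S, B}.
Read 'b': S→∅, B→{C}; union {C}; ε-closure = {S, A, B, C}.
Read 'b': S→∅, A→{S, A, B, D}, B→{C}, C→{A}; now {S, A, B, C, D}.
Read 'c': S→{D}, A→{S}, B→∅, C→{C, E}, D→{B, E}; union {S, B, C, D, E}; ε-closure = {S, A, B, C, D, E}.
Read 'c': S→{D}, A→{S}, B→∅, C→{C, E}, D→{B, E}, E→∅; union {S, B, C, D, E}; ε-closure = {S, A, B, C, D, E}.
Read 'a': S→∅, A→{A, B, D}, B→{A, B, C}, C→{S, B, E}, D→{A, B, D}, E→∅; now {S, A, B, C, D, E}.
Read 'c': S→{D}, A→{S}, B→∅, C→{C, E}, D→{B, E}, E→∅; union {S, B, C, D, E}; ε-closure = {S, A, B, C, D, E}.
Read 'a': S→∅, A→{A, B, D}, B→{A, B, C}, C→{S, B, E}, D→{A, B, D}, E→∅; now {S, A, B, C, D, E}.
The final set {S, A, B, C, D, E} contains the accepting state E.

Yes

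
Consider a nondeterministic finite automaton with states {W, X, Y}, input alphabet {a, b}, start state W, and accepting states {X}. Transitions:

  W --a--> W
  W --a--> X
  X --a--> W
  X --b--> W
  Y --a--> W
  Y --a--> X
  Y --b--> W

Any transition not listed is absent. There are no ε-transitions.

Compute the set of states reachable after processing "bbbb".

∅

Start in {W}.
Read 'b': W→∅; now ∅.
The set is empty and remains empty for the remaining 3 symbols.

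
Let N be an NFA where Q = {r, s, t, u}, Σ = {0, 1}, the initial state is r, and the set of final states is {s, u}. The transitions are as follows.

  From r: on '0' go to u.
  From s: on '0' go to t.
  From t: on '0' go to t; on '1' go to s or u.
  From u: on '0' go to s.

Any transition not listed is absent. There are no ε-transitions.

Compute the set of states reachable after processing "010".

∅

Start in {r}.
Read '0': r→{u}; now {u}.
Read '1': u→∅; now ∅.
The set is empty and remains empty for the remaining 1 symbol.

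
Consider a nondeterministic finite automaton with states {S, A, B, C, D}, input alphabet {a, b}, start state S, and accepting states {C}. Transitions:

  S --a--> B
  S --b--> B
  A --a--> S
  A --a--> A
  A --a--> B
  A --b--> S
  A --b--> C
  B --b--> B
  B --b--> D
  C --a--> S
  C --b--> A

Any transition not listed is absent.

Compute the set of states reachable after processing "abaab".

Start in {S}.
Read 'a': S→{B}; now {B}.
Read 'b': B→{B, D}; now {B, D}.
Read 'a': B→∅, D→∅; now ∅.
The set is empty and remains empty for the remaining 2 symbols.

∅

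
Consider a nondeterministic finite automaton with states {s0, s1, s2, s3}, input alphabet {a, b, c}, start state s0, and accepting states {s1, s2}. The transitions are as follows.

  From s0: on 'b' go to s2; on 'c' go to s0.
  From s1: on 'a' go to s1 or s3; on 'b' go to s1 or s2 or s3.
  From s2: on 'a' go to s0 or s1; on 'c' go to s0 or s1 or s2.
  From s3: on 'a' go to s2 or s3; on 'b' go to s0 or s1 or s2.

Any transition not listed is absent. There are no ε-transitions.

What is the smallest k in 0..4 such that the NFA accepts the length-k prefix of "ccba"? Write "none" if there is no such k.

3

Start in {s0}.
Read 'c': s0→{s0}; now {s0}.
Read 'c': s0→{s0}; now {s0}.
Read 'b': s0→{s2}; now {s2}.
None of the earlier sets intersect F, but {s2} does.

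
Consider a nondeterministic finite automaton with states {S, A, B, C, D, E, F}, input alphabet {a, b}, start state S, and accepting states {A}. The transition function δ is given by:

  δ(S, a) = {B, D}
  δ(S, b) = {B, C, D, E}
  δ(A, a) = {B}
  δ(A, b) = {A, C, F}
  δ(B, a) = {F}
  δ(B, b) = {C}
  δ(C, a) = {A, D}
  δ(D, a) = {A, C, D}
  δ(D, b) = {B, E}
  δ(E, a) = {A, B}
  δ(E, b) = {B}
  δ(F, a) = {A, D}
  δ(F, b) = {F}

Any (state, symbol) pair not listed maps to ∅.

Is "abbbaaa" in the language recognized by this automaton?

Yes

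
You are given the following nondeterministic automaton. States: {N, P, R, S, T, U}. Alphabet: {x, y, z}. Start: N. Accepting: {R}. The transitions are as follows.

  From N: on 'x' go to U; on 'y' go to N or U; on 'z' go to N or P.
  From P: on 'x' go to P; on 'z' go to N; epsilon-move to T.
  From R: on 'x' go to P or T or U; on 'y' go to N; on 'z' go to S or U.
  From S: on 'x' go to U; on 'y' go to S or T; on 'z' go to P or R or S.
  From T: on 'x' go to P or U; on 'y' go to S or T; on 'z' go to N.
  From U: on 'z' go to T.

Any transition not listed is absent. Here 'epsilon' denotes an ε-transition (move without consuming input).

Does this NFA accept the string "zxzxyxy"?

No

Start in {N}.
Read 'z': {N} → {N, P, T}.
Read 'x': {N, P, T} → {P, T, U}.
Read 'z': {P, T, U} → {N, T}.
Read 'x': {N, T} → {P, T, U}.
Read 'y': {P, T, U} → {S, T}.
Read 'x': {S, T} → {P, T, U}.
Read 'y': {P, T, U} → {S, T}.
The final set {S, T} contains no accepting state.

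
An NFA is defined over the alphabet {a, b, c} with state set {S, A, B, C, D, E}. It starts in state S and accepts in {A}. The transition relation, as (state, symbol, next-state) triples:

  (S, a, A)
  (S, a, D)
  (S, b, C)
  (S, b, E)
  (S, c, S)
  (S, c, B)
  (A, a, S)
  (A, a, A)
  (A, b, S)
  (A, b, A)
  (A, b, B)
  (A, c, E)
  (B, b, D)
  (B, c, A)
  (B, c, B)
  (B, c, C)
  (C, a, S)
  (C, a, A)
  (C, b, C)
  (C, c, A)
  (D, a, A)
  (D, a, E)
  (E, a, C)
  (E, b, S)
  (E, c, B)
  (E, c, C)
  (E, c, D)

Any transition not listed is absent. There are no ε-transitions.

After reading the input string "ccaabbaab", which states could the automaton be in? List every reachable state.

{S, A, B, C, E}

Start in {S}.
Read 'c': S→{S, B}; now {S, B}.
Read 'c': S→{S, B}, B→{A, B, C}; now {S, A, B, C}.
Read 'a': S→{A, D}, A→{S, A}, B→∅, C→{S, A}; now {S, A, D}.
Read 'a': S→{A, D}, A→{S, A}, D→{A, E}; now {S, A, D, E}.
Read 'b': S→{C, E}, A→{S, A, B}, D→∅, E→{S}; now {S, A, B, C, E}.
Read 'b': S→{C, E}, A→{S, A, B}, B→{D}, C→{C}, E→{S}; now {S, A, B, C, D, E}.
Read 'a': S→{A, D}, A→{S, A}, B→∅, C→{S, A}, D→{A, E}, E→{C}; now {S, A, C, D, E}.
Read 'a': S→{A, D}, A→{S, A}, C→{S, A}, D→{A, E}, E→{C}; now {S, A, C, D, E}.
Read 'b': S→{C, E}, A→{S, A, B}, C→{C}, D→∅, E→{S}; now {S, A, B, C, E}.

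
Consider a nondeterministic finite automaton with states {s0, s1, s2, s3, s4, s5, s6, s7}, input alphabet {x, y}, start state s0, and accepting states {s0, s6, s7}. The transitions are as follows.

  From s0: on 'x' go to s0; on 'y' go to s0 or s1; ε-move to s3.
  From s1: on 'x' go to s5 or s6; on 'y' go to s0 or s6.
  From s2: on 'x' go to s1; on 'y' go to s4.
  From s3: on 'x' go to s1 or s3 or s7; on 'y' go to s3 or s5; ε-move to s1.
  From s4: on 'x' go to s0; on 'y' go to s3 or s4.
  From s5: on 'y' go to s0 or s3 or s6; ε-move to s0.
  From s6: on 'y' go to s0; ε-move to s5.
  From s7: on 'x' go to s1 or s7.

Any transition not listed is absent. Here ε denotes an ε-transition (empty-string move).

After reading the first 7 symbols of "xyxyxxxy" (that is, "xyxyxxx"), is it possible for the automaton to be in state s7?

Yes

Start: ε-closure({s0}) = {s0, s1, s3}.
Read 'x': {s0, s1, s3} → {s0, s1, s3, s5, s6, s7}.
Read 'y': {s0, s1, s3, s5, s6, s7} → {s0, s1, s3, s5, s6}.
Read 'x': {s0, s1, s3, s5, s6} → {s0, s1, s3, s5, s6, s7}.
Read 'y': {s0, s1, s3, s5, s6, s7} → {s0, s1, s3, s5, s6}.
Read 'x': {s0, s1, s3, s5, s6} → {s0, s1, s3, s5, s6, s7}.
Read 'x': {s0, s1, s3, s5, s6, s7} → {s0, s1, s3, s5, s6, s7}.
Read 'x': {s0, s1, s3, s5, s6, s7} → {s0, s1, s3, s5, s6, s7}.
State s7 is in {s0, s1, s3, s5, s6, s7}.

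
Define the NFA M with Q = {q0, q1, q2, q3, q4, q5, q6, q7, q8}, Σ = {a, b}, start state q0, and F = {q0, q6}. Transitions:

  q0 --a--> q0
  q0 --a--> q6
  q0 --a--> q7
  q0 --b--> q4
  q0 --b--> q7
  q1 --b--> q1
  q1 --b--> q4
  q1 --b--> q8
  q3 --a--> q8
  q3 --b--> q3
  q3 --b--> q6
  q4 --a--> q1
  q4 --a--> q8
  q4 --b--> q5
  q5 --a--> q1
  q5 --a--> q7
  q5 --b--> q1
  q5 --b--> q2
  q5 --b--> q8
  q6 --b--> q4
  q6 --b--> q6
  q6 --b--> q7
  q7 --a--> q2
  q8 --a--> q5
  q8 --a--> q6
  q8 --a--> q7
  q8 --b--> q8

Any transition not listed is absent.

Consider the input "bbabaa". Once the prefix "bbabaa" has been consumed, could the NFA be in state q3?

No

Start in {q0}.
Read 'b': {q0} → {q4, q7}.
Read 'b': {q4, q7} → {q5}.
Read 'a': {q5} → {q1, q7}.
Read 'b': {q1, q7} → {q1, q4, q8}.
Read 'a': {q1, q4, q8} → {q1, q5, q6, q7, q8}.
Read 'a': {q1, q5, q6, q7, q8} → {q1, q2, q5, q6, q7}.
State q3 is not in {q1, q2, q5, q6, q7}.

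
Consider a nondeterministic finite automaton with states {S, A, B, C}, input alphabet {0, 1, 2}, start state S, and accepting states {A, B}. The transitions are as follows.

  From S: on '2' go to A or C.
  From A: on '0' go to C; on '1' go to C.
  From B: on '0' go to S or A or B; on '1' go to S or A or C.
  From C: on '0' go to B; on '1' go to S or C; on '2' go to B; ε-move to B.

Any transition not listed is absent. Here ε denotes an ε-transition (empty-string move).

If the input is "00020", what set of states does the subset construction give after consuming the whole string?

Start in {S}.
Read '0': S→∅; now ∅.
The set is empty and remains empty for the remaining 4 symbols.

∅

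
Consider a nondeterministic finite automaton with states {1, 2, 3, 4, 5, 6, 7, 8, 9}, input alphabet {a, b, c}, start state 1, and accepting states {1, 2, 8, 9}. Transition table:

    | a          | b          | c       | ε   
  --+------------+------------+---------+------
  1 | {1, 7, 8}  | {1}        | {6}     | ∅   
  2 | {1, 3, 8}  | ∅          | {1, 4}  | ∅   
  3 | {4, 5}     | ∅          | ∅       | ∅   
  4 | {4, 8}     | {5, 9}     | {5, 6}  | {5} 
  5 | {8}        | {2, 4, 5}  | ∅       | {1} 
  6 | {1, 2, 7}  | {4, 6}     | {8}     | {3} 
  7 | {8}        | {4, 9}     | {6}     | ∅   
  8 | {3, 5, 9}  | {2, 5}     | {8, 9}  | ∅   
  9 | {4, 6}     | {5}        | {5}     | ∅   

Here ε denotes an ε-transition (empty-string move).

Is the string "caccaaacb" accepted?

Yes

Start in {1}.
Read 'c': 1→{6}; union {6}; ε-closure = {3, 6}.
Read 'a': 3→{4, 5}, 6→{1, 2, 7}; now {1, 2, 4, 5, 7}.
Read 'c': 1→{6}, 2→{1, 4}, 4→{5, 6}, 5→∅, 7→{6}; union {1, 4, 5, 6}; ε-closure = {1, 3, 4, 5, 6}.
Read 'c': 1→{6}, 3→∅, 4→{5, 6}, 5→∅, 6→{8}; union {5, 6, 8}; ε-closure = {1, 3, 5, 6, 8}.
Read 'a': 1→{1, 7, 8}, 3→{4, 5}, 5→{8}, 6→{1, 2, 7}, 8→{3, 5, 9}; now {1, 2, 3, 4, 5, 7, 8, 9}.
Read 'a': 1→{1, 7, 8}, 2→{1, 3, 8}, 3→{4, 5}, 4→{4, 8}, 5→{8}, 7→{8}, 8→{3, 5, 9}, 9→{4, 6}; now {1, 3, 4, 5, 6, 7, 8, 9}.
Read 'a': 1→{1, 7, 8}, 3→{4, 5}, 4→{4, 8}, 5→{8}, 6→{1, 2, 7}, 7→{8}, 8→{3, 5, 9}, 9→{4, 6}; now {1, 2, 3, 4, 5, 6, 7, 8, 9}.
Read 'c': 1→{6}, 2→{1, 4}, 3→∅, 4→{5, 6}, 5→∅, 6→{8}, 7→{6}, 8→{8, 9}, 9→{5}; union {1, 4, 5, 6, 8, 9}; ε-closure = {1, 3, 4, 5, 6, 8, 9}.
Read 'b': 1→{1}, 3→∅, 4→{5, 9}, 5→{2, 4, 5}, 6→{4, 6}, 8→{2, 5}, 9→{5}; union {1, 2, 4, 5, 6, 9}; ε-closure = {1, 2, 3, 4, 5, 6, 9}.
The final set {1, 2, 3, 4, 5, 6, 9} contains the accepting states 1, 2, 9.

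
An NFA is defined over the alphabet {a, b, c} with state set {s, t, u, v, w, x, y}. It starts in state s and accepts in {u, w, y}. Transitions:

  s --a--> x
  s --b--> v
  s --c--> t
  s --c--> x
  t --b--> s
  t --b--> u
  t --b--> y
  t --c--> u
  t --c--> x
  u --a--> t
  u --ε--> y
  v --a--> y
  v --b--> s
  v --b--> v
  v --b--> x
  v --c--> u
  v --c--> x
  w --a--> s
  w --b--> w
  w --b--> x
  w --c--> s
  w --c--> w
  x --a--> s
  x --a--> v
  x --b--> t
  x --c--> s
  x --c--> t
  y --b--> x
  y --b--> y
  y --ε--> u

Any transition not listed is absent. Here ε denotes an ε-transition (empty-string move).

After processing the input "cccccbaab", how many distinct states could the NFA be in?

6

Start in {s}.
Read 'c': {s} → {t, x}.
Read 'c': {t, x} → {s, t, u, x, y}.
Read 'c': {s, t, u, x, y} → {s, t, u, x, y}.
Read 'c': {s, t, u, x, y} → {s, t, u, x, y}.
Read 'c': {s, t, u, x, y} → {s, t, u, x, y}.
Read 'b': {s, t, u, x, y} → {s, t, u, v, x, y}.
Read 'a': {s, t, u, v, x, y} → {s, t, u, v, x, y}.
Read 'a': {s, t, u, v, x, y} → {s, t, u, v, x, y}.
Read 'b': {s, t, u, v, x, y} → {s, t, u, v, x, y}.
That set has 6 states.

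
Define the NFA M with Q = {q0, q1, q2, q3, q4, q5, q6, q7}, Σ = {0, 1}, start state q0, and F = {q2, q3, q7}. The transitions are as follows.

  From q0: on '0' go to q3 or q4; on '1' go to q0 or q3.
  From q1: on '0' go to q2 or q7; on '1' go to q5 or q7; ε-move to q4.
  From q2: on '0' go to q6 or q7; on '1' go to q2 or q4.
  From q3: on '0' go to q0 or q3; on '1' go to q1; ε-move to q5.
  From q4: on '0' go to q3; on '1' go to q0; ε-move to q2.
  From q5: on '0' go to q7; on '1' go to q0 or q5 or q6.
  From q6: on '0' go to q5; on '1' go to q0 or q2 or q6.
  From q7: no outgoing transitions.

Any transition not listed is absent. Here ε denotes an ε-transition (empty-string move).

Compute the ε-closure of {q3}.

Begin with {q3}.
ε-move q3 → q5; add q5.

{q3, q5}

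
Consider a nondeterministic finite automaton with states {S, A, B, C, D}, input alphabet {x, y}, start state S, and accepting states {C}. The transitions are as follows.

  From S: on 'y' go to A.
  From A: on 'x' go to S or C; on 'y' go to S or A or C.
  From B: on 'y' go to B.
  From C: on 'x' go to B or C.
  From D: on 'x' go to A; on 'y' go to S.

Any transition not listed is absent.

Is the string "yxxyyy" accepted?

No

Start in {S}.
Read 'y': S→{A}; now {A}.
Read 'x': A→{S, C}; now {S, C}.
Read 'x': S→∅, C→{B, C}; now {B, C}.
Read 'y': B→{B}, C→∅; now {B}.
Read 'y': B→{B}; now {B}.
Read 'y': B→{B}; now {B}.
The final set {B} contains no accepting state.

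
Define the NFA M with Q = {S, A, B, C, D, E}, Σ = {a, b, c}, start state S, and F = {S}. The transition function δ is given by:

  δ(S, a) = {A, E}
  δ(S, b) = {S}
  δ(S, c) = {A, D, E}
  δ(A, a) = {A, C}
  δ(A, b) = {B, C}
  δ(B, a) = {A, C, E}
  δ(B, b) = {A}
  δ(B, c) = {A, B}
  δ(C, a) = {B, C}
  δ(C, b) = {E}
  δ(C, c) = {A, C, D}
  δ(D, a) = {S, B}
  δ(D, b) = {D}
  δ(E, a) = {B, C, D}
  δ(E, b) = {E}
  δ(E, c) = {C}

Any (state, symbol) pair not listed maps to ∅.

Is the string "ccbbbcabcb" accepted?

No

Start in {S}.
Read 'c': {S} → {A, D, E}.
Read 'c': {A, D, E} → {C}.
Read 'b': {C} → {E}.
Read 'b': {E} → {E}.
Read 'b': {E} → {E}.
Read 'c': {E} → {C}.
Read 'a': {C} → {B, C}.
Read 'b': {B, C} → {A, E}.
Read 'c': {A, E} → {C}.
Read 'b': {C} → {E}.
The final set {E} contains no accepting state.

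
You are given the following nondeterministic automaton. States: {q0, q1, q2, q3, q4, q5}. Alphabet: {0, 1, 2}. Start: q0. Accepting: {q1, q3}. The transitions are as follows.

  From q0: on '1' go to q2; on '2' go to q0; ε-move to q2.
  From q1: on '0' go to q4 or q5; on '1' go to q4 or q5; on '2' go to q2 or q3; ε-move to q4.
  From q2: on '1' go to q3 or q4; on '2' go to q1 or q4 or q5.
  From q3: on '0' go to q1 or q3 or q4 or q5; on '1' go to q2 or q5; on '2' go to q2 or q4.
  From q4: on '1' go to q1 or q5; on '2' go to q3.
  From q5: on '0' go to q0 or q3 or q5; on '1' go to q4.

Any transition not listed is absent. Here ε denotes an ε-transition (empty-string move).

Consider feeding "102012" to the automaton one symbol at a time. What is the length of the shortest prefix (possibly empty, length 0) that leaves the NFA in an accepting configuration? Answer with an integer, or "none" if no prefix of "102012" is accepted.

1

Start: ε-closure({q0}) = {q0, q2}.
Read '1': q0→{q2}, q2→{q3, q4}; now {q2, q3, q4}.
None of the earlier sets intersect F, but {q2, q3, q4} does.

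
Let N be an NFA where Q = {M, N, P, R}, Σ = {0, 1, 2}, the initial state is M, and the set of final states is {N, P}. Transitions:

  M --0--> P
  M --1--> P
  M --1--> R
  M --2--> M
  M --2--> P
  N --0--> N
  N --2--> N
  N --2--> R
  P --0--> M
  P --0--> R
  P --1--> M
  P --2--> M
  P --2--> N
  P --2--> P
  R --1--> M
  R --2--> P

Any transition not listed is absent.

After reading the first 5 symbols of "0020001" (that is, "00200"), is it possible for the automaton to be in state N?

No

Start in {M}.
Read '0': M→{P}; now {P}.
Read '0': P→{M, R}; now {M, R}.
Read '2': M→{M, P}, R→{P}; now {M, P}.
Read '0': M→{P}, P→{M, R}; now {M, P, R}.
Read '0': M→{P}, P→{M, R}, R→∅; now {M, P, R}.
State N is not in {M, P, R}.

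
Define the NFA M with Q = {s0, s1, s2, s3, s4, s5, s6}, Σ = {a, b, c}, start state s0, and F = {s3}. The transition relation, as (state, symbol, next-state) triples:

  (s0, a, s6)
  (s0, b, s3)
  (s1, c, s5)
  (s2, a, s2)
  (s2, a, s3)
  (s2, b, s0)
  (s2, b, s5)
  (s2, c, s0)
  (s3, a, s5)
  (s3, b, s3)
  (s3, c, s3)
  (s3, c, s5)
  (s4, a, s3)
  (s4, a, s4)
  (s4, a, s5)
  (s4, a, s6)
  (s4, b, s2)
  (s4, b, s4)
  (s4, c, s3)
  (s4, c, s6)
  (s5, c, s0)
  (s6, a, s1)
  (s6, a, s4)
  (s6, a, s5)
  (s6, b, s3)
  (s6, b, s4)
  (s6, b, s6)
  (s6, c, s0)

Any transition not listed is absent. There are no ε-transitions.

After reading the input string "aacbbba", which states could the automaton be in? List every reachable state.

Start in {s0}.
Read 'a': s0→{s6}; now {s6}.
Read 'a': s6→{s1, s4, s5}; now {s1, s4, s5}.
Read 'c': s1→{s5}, s4→{s3, s6}, s5→{s0}; now {s0, s3, s5, s6}.
Read 'b': s0→{s3}, s3→{s3}, s5→∅, s6→{s3, s4, s6}; now {s3, s4, s6}.
Read 'b': s3→{s3}, s4→{s2, s4}, s6→{s3, s4, s6}; now {s2, s3, s4, s6}.
Read 'b': s2→{s0, s5}, s3→{s3}, s4→{s2, s4}, s6→{s3, s4, s6}; now {s0, s2, s3, s4, s5, s6}.
Read 'a': s0→{s6}, s2→{s2, s3}, s3→{s5}, s4→{s3, s4, s5, s6}, s5→∅, s6→{s1, s4, s5}; now {s1, s2, s3, s4, s5, s6}.

{s1, s2, s3, s4, s5, s6}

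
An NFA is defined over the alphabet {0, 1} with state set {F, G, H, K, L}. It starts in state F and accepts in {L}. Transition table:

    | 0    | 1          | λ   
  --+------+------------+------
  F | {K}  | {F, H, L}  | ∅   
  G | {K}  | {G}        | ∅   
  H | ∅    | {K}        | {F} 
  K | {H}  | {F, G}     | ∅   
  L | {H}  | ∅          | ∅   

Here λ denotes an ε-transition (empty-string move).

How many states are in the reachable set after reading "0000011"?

Start in {F}.
Read '0': F→{K}; now {K}.
Read '0': K→{H}; union {H}; ε-closure = {F, H}.
Read '0': F→{K}, H→∅; now {K}.
Read '0': K→{H}; union {H}; ε-closure = {F, H}.
Read '0': F→{K}, H→∅; now {K}.
Read '1': K→{F, G}; now {F, G}.
Read '1': F→{F, H, L}, G→{G}; now {F, G, H, L}.
That set has 4 states.

4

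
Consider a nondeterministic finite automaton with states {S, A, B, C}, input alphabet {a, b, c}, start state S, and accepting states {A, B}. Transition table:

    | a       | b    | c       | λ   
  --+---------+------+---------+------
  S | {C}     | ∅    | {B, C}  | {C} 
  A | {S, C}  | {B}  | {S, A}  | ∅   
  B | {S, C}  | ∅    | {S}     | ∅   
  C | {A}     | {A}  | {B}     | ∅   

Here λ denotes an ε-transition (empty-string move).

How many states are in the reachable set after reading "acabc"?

3

Start: ε-closure({S}) = {S, C}.
Read 'a': S→{C}, C→{A}; now {A, C}.
Read 'c': A→{S, A}, C→{B}; union {S, A, B}; ε-closure = {S, A, B, C}.
Read 'a': S→{C}, A→{S, C}, B→{S, C}, C→{A}; now {S, A, C}.
Read 'b': S→∅, A→{B}, C→{A}; now {A, B}.
Read 'c': A→{S, A}, B→{S}; union {S, A}; ε-closure = {S, A, C}.
That set has 3 states.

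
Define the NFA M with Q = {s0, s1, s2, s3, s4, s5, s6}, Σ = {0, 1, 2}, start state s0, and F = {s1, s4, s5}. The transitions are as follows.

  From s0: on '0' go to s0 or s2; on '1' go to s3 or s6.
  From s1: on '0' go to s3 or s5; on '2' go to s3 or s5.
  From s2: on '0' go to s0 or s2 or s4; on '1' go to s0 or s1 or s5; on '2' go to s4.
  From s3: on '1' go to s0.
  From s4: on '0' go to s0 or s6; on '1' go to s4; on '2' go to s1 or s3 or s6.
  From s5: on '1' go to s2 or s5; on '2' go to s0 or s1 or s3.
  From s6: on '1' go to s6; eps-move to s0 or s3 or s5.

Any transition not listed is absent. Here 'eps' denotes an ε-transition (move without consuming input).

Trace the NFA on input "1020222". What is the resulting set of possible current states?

{s0, s1, s3}

Start in {s0}.
Read '1': s0→{s3, s6}; union {s3, s6}; ε-closure = {s0, s3, s5, s6}.
Read '0': s0→{s0, s2}, s3→∅, s5→∅, s6→∅; now {s0, s2}.
Read '2': s0→∅, s2→{s4}; now {s4}.
Read '0': s4→{s0, s6}; union {s0, s6}; ε-closure = {s0, s3, s5, s6}.
Read '2': s0→∅, s3→∅, s5→{s0, s1, s3}, s6→∅; now {s0, s1, s3}.
Read '2': s0→∅, s1→{s3, s5}, s3→∅; now {s3, s5}.
Read '2': s3→∅, s5→{s0, s1, s3}; now {s0, s1, s3}.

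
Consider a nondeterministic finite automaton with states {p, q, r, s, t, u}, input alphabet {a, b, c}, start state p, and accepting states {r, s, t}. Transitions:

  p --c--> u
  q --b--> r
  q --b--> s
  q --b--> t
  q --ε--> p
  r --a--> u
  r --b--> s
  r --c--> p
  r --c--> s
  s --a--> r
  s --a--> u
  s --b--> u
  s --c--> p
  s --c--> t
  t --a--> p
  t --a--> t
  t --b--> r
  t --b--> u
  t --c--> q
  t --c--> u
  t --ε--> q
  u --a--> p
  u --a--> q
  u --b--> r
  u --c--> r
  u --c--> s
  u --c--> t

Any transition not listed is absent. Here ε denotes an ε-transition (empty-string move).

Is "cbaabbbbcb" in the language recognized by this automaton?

Yes

Start in {p}.
Read 'c': {p} → {u}.
Read 'b': {u} → {r}.
Read 'a': {r} → {u}.
Read 'a': {u} → {p, q}.
Read 'b': {p, q} → {p, q, r, s, t}.
Read 'b': {p, q, r, s, t} → {p, q, r, s, t, u}.
Read 'b': {p, q, r, s, t, u} → {p, q, r, s, t, u}.
Read 'b': {p, q, r, s, t, u} → {p, q, r, s, t, u}.
Read 'c': {p, q, r, s, t, u} → {p, q, r, s, t, u}.
Read 'b': {p, q, r, s, t, u} → {p, q, r, s, t, u}.
The final set {p, q, r, s, t, u} contains the accepting states r, s, t.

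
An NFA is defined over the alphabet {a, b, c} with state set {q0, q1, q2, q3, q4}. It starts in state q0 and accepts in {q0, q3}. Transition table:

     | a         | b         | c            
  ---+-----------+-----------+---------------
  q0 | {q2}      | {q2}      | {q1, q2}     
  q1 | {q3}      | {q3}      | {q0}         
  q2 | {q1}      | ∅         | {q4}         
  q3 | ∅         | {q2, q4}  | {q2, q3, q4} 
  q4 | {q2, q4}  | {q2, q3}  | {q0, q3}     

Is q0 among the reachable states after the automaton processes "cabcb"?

No

Start in {q0}.
Read 'c': q0→{q1, q2}; now {q1, q2}.
Read 'a': q1→{q3}, q2→{q1}; now {q1, q3}.
Read 'b': q1→{q3}, q3→{q2, q4}; now {q2, q3, q4}.
Read 'c': q2→{q4}, q3→{q2, q3, q4}, q4→{q0, q3}; now {q0, q2, q3, q4}.
Read 'b': q0→{q2}, q2→∅, q3→{q2, q4}, q4→{q2, q3}; now {q2, q3, q4}.
State q0 is not in {q2, q3, q4}.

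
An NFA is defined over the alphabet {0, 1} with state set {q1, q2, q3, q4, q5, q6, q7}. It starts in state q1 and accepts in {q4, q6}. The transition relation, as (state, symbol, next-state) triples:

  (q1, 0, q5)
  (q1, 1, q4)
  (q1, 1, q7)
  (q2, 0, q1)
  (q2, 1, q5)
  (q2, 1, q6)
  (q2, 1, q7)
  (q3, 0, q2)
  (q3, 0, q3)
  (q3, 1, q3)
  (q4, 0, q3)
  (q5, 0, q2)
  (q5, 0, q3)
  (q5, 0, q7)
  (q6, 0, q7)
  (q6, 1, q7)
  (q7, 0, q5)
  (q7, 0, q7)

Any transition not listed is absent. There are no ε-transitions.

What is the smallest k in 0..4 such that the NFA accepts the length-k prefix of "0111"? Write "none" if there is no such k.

none

Start in {q1}.
Read '0': {q1} → {q5}.
Read '1': {q5} → ∅.
The set is empty and remains empty for the remaining 2 symbols.
No reachable set along the way intersects F.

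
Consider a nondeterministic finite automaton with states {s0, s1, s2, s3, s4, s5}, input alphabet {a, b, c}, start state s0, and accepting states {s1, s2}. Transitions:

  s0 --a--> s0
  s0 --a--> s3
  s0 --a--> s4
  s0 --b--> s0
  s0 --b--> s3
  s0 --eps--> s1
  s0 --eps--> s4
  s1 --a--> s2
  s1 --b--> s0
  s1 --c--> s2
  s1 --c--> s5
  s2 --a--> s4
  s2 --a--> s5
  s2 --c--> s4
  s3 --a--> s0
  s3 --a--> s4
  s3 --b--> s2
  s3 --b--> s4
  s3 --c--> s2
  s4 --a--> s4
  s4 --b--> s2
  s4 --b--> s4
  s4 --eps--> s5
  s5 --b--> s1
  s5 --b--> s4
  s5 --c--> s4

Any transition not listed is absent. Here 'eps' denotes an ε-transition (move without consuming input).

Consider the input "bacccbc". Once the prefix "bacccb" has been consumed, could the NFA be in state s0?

No

Start: ε-closure({s0}) = {s0, s1, s4, s5}.
Read 'b': s0→{s0, s3}, s1→{s0}, s4→{s2, s4}, s5→{s1, s4}; union {s0, s1, s2, s3, s4}; ε-closure = {s0, s1, s2, s3, s4, s5}.
Read 'a': s0→{s0, s3, s4}, s1→{s2}, s2→{s4, s5}, s3→{s0, s4}, s4→{s4}, s5→∅; union {s0, s2, s3, s4, s5}; ε-closure = {s0, s1, s2, s3, s4, s5}.
Read 'c': s0→∅, s1→{s2, s5}, s2→{s4}, s3→{s2}, s4→∅, s5→{s4}; now {s2, s4, s5}.
Read 'c': s2→{s4}, s4→∅, s5→{s4}; union {s4}; ε-closure = {s4, s5}.
Read 'c': s4→∅, s5→{s4}; union {s4}; ε-closure = {s4, s5}.
Read 'b': s4→{s2, s4}, s5→{s1, s4}; union {s1, s2, s4}; ε-closure = {s1, s2, s4, s5}.
State s0 is not in {s1, s2, s4, s5}.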